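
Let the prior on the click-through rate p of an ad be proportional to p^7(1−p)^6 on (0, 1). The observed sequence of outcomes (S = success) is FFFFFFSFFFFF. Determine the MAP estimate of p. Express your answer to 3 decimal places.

The prior density ∝ p^7(1−p)^6 is the kernel of Beta(8, 7).
Data: 1 success in 12 trials (from the sequence). The binomial likelihood contributes p(1−p)^11, so the posterior is Beta(8+1, 7+11) = Beta(9, 18).
For Beta(a, b) with a, b > 1 the mode is (a−1)/(a+b−2) = 8/25 ≈ 0.320.

p̂_MAP = 0.320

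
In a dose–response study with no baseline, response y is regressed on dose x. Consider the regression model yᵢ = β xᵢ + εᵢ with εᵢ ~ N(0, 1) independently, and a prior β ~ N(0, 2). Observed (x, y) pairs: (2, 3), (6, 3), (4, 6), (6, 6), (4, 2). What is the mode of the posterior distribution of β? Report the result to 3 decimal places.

β̂_MAP = 0.848

log p(β | y) = −Σ(yᵢ − βxᵢ)²/(2·1) − β²/(2·2) + const.
Setting the derivative to zero: Σxᵢ(yᵢ − βxᵢ)/1 − β/2 = 0, so β = Σxᵢyᵢ / (Σxᵢ² + σ²/τ²).
Σxᵢyᵢ = 2·3 + 6·3 + 4·6 + 6·6 + 4·2 = 92; Σxᵢ² = 108; σ²/τ² = 0.5.
β̂_MAP = 92 / (108 + 0.5) = 92/108.5 ≈ 0.848.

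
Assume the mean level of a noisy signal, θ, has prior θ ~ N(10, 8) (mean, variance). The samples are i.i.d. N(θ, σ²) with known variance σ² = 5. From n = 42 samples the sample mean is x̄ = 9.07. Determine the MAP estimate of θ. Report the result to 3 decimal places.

θ̂_MAP = 9.084

n = 42, x̄ = 9.07.
For a Normal prior and Normal likelihood with known variance, the posterior is Normal; its mode equals its mean, the precision-weighted average.
Prior precision 1/σ₀² = 1/8 = 0.125; data precision n/σ² = 42/5 = 8.4.
θ̂ = (0.125·10 + 8.4·9.07) / (0.125 + 8.4) = 77.438/8.525 = 2498/275 ≈ 9.084.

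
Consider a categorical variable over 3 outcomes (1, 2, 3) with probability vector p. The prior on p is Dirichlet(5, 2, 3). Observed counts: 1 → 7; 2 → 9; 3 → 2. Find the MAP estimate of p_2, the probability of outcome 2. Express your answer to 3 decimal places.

MAP estimate: 0.400

The posterior is Dirichlet(αᵢ + nᵢ) = Dirichlet(12, 11, 5).
For a Dirichlet(a₁,…,a_K) with all aᵢ > 1, the mode has j-th component (aⱼ − 1)/(Σaᵢ − K).
Here Σaᵢ = 28 and K = 3, so p_2 = (11 − 1)/(28 − 3) = 10/25 ≈ 0.400.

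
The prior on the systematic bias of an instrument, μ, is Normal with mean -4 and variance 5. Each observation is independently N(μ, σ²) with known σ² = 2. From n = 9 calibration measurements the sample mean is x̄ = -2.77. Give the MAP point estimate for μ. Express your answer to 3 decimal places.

n = 9, x̄ = -2.77.
For a Normal prior and Normal likelihood with known variance, the posterior is Normal; its mode equals its mean, the precision-weighted average.
Prior precision 1/σ₀² = 1/5 = 0.2; data precision n/σ² = 9/2 = 4.5.
μ̂ = (0.2·(-4) + 4.5·(-2.77)) / (0.2 + 4.5) = (-13.265)/4.7 = -2653/940 ≈ -2.822.

μ̂_MAP = -2.822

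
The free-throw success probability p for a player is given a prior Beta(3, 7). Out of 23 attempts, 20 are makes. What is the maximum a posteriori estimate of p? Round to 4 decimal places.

Prior: Beta(3, 7).
Data: 20 successes in 23 trials. The binomial likelihood contributes p^20(1−p)^3, so the posterior is Beta(3+20, 7+3) = Beta(23, 10).
For Beta(a, b) with a, b > 1 the mode is (a−1)/(a+b−2) = 22/31 ≈ 0.7097.

p̂_MAP = 0.7097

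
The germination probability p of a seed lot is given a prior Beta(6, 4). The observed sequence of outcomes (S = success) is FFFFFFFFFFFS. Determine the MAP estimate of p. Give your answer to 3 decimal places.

Prior: Beta(6, 4).
Data: 1 success in 12 trials (from the sequence). The binomial likelihood contributes p(1−p)^11, so the posterior is Beta(6+1, 4+11) = Beta(7, 15).
For Beta(a, b) with a, b > 1 the mode is (a−1)/(a+b−2) = 6/20 ≈ 0.300.

p̂_MAP = 0.300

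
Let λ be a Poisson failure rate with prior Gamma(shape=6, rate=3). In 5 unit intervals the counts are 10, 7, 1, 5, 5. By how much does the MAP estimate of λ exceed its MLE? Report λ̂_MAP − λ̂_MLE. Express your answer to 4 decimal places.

MAP − MLE = -1.4750

Σxᵢ = 28. Posterior is Gamma(34, 8); MAP = (34−1)/8 = 33/8 ≈ 4.12500.
MLE = x̄ = 28/5 ≈ 5.60000.
Difference = 33/8 − 28/5 = -59/40 ≈ -1.4750.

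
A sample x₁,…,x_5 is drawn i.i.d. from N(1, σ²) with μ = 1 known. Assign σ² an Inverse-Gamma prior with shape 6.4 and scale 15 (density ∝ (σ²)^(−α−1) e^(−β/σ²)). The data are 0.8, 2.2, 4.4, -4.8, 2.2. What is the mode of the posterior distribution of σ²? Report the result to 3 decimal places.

Sum of squared deviations about the known mean: SS = (0.8−1)² + (2.2−1)² + (4.4−1)² + (-4.8−1)² + (2.2−1)² = 48.12.
The Normal likelihood contributes (σ²)^(−n/2) exp(−SS/(2σ²)), so the posterior is Inverse-Gamma(α + n/2, β + SS/2) = Inverse-Gamma(8.9, 39.06).
The mode of Inverse-Gamma(a, b) is b/(a+1) = 39.06/9.9 ≈ 3.945.

σ̂²_MAP = 3.945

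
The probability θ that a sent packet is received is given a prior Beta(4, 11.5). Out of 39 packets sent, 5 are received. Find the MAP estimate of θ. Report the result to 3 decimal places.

Prior: Beta(4, 11.5).
Data: 5 successes in 39 trials. The binomial likelihood contributes θ^5(1−θ)^34, so the posterior is Beta(4+5, 11.5+34) = Beta(9, 45.5).
For Beta(a, b) with a, b > 1 the mode is (a−1)/(a+b−2) = 8/52.5 ≈ 0.152.

θ̂_MAP = 0.152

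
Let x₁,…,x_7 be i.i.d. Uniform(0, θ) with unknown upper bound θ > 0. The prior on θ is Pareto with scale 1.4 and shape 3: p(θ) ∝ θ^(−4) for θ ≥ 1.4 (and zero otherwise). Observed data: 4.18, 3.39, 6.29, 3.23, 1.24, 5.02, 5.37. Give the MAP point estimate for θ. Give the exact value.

The Uniform(0, θ) likelihood is θ^(−n) for θ ≥ max(xᵢ), zero otherwise. Here max(xᵢ) = 6.29.
Posterior ∝ θ^(−4) · θ^(−7) = θ^(−11) on θ ≥ max(1.4, 6.29) = 6.29.
This density is strictly decreasing in θ, so the posterior mode lies at the lower boundary of the support.

θ̂_MAP = 6.29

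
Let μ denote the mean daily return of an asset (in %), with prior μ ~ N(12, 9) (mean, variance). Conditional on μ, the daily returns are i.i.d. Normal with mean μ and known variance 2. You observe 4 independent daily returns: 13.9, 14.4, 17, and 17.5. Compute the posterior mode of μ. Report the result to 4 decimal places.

μ̂_MAP = 15.5053

n = 4; x̄ = (13.9 + 14.4 + 17 + 17.5)/4 = 62.8/4 = 15.7.
For a Normal prior and Normal likelihood with known variance, the posterior is Normal; its mode equals its mean, the precision-weighted average.
Prior precision 1/σ₀² = 1/9; data precision n/σ² = 4/2 = 2.
μ̂ = ((1/9)·12 + 2·15.7) / (1/9 + 2) = (491/15)/(19/9) = 1473/95 ≈ 15.5053.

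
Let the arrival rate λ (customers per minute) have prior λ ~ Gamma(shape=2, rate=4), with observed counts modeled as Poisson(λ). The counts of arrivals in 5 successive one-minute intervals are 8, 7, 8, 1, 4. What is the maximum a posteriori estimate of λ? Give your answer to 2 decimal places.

λ̂_MAP = 3.22

Σxᵢ = 8+7+8+1+4 = 28, with n = 5.
Posterior ∝ λe^(−4λ) · λ^28e^(−5λ) = λ^29e^(−9λ), i.e. Gamma(shape=30, rate=9).
The mode of a Gamma(a, b) with a ≥ 1 (shape–rate) is (a−1)/b = 29/9 ≈ 3.22.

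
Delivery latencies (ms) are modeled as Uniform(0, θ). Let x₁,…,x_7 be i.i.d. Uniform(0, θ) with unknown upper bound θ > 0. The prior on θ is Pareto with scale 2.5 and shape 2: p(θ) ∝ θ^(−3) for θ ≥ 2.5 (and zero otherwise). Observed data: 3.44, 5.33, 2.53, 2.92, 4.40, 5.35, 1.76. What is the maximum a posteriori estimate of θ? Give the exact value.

The Uniform(0, θ) likelihood is θ^(−n) for θ ≥ max(xᵢ), zero otherwise. Here max(xᵢ) = 5.35.
Posterior ∝ θ^(−3) · θ^(−7) = θ^(−10) on θ ≥ max(2.5, 5.35) = 5.35.
This density is strictly decreasing in θ, so the posterior mode lies at the lower boundary of the support.

θ̂_MAP = 5.35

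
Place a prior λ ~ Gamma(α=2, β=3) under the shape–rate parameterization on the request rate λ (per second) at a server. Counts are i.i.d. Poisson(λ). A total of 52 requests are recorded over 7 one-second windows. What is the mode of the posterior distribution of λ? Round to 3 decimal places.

λ̂_MAP = 5.300

Σxᵢ = 52, n = 7.
Posterior ∝ λe^(−3λ) · λ^52e^(−7λ) = λ^53e^(−10λ), i.e. Gamma(shape=54, rate=10).
The mode of a Gamma(a, b) with a ≥ 1 (shape–rate) is (a−1)/b = 53/10 ≈ 5.300.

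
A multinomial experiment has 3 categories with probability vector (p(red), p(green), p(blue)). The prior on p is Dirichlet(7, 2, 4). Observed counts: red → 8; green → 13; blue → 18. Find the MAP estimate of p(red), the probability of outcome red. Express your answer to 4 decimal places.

MAP estimate of p(red) = 0.2857

The posterior is Dirichlet(αᵢ + nᵢ) = Dirichlet(15, 15, 22).
For a Dirichlet(a₁,…,a_K) with all aᵢ > 1, the mode has j-th component (aⱼ − 1)/(Σaᵢ − K).
Here Σaᵢ = 52 and K = 3, so p(red) = (15 − 1)/(52 − 3) = 14/49 ≈ 0.2857.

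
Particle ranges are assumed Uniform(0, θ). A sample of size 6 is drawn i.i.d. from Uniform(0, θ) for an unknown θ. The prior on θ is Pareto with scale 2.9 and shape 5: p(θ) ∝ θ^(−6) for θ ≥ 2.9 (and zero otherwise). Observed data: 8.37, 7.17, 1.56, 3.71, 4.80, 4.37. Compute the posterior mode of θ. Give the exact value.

The Uniform(0, θ) likelihood is θ^(−n) for θ ≥ max(xᵢ), zero otherwise. Here max(xᵢ) = 8.37.
Posterior ∝ θ^(−6) · θ^(−6) = θ^(−12) on θ ≥ max(2.9, 8.37) = 8.37.
This density is strictly decreasing in θ, so the posterior mode lies at the lower boundary of the support.

θ̂_MAP = 8.37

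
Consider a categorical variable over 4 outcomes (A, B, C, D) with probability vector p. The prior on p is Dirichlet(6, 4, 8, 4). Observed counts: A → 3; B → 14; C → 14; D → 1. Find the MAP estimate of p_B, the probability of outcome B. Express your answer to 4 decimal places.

The posterior is Dirichlet(αᵢ + nᵢ) = Dirichlet(9, 18, 22, 5).
For a Dirichlet(a₁,…,a_K) with all aᵢ > 1, the mode has j-th component (aⱼ − 1)/(Σaᵢ − K).
Here Σaᵢ = 54 and K = 4, so p_B = (18 − 1)/(54 − 4) = 17/50 ≈ 0.3400.

MAP estimate of p_B = 0.3400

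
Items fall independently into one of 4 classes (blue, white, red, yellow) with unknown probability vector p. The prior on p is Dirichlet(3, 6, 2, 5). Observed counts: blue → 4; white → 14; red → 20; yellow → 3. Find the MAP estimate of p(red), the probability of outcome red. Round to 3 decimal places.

MAP estimate of p(red) = 0.396

The posterior is Dirichlet(αᵢ + nᵢ) = Dirichlet(7, 20, 22, 8).
For a Dirichlet(a₁,…,a_K) with all aᵢ > 1, the mode has j-th component (aⱼ − 1)/(Σaᵢ − K).
Here Σaᵢ = 57 and K = 4, so p(red) = (22 − 1)/(57 − 4) = 21/53 ≈ 0.396.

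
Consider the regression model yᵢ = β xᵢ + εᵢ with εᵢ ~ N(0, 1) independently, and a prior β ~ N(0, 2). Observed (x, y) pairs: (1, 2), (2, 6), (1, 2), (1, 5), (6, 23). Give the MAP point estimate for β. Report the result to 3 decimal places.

β̂_MAP = 3.655

log p(β | y) = −Σ(yᵢ − βxᵢ)²/(2·1) − β²/(2·2) + const.
Setting the derivative to zero: Σxᵢ(yᵢ − βxᵢ)/1 − β/2 = 0, so β = Σxᵢyᵢ / (Σxᵢ² + σ²/τ²).
Σxᵢyᵢ = 1·2 + 2·6 + 1·2 + 1·5 + 6·23 = 159; Σxᵢ² = 43; σ²/τ² = 0.5.
β̂_MAP = 159 / (43 + 0.5) = 159/43.5 ≈ 3.655.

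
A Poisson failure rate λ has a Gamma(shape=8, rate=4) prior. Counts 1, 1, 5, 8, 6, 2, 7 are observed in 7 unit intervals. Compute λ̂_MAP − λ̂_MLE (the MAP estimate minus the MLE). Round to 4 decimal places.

Σxᵢ = 30. Posterior is Gamma(38, 11); MAP = (38−1)/11 = 37/11 ≈ 3.36364.
MLE = x̄ = 30/7 ≈ 4.28571.
Difference = 37/11 − 30/7 = -71/77 ≈ -0.9221.

MAP − MLE = -0.9221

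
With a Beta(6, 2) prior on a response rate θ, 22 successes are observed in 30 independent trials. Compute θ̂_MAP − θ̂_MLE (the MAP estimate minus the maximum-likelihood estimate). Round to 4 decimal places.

MAP − MLE = 0.0167

Posterior is Beta(28, 10); MAP = (28−1)/(38−2) = 27/36 ≈ 0.75000.
MLE ignores the prior: θ̂_MLE = k/n = 22/30 ≈ 0.73333.
Difference = 27/36 − 22/30 = 1/60 ≈ 0.0167.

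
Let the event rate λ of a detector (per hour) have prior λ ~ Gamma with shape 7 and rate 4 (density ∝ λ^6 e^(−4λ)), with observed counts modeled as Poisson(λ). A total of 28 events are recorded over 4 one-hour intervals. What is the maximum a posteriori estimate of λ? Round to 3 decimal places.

Σxᵢ = 28, n = 4.
Posterior ∝ λ^6e^(−4λ) · λ^28e^(−4λ) = λ^34e^(−8λ), i.e. Gamma(shape=35, rate=8).
The mode of a Gamma(a, b) with a ≥ 1 (shape–rate) is (a−1)/b = 34/8 ≈ 4.250.

λ̂_MAP = 4.250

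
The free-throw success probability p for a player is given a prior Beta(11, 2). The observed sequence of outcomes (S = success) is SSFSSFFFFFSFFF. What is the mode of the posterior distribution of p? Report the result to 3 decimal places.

Prior: Beta(11, 2).
Data: 5 successes in 14 trials (from the sequence). The binomial likelihood contributes p^5(1−p)^9, so the posterior is Beta(11+5, 2+9) = Beta(16, 11).
For Beta(a, b) with a, b > 1 the mode is (a−1)/(a+b−2) = 15/25 ≈ 0.600.

p̂_MAP = 0.600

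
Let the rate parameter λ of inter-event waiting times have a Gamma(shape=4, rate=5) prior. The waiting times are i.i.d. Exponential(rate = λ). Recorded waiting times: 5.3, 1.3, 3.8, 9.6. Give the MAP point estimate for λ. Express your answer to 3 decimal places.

λ̂_MAP = 0.280

The Exponential(rate=λ) likelihood is ∝ λ^n e^(−λΣtᵢ). Here n = 4 and Σtᵢ = 5.3 + 1.3 + 3.8 + 9.6 = 20.
Posterior ∝ λ^3e^(−5λ) · λ^4e^(−20λ) = λ^7e^(−25λ), i.e. Gamma(8, 25).
Mode = (a−1)/b = 7/25 ≈ 0.280.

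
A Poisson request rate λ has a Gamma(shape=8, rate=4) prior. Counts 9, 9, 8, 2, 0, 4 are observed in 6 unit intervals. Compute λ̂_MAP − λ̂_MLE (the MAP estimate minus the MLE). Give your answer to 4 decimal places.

MAP − MLE = -1.4333

Σxᵢ = 32. Posterior is Gamma(40, 10); MAP = (40−1)/10 = 39/10 ≈ 3.90000.
MLE = x̄ = 32/6 ≈ 5.33333.
Difference = 39/10 − 32/6 = -43/30 ≈ -1.4333.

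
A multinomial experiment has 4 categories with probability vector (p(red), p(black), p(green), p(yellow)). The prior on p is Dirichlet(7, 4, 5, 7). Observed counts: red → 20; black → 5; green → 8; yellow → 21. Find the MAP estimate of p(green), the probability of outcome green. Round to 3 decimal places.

MAP estimate of p(green) = 0.164

The posterior is Dirichlet(αᵢ + nᵢ) = Dirichlet(27, 9, 13, 28).
For a Dirichlet(a₁,…,a_K) with all aᵢ > 1, the mode has j-th component (aⱼ − 1)/(Σaᵢ − K).
Here Σaᵢ = 77 and K = 4, so p(green) = (13 − 1)/(77 − 4) = 12/73 ≈ 0.164.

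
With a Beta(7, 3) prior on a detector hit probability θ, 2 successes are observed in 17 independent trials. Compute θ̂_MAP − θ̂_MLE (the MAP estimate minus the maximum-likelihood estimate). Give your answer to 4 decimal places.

Posterior is Beta(9, 18); MAP = (9−1)/(27−2) = 8/25 ≈ 0.32000.
MLE ignores the prior: θ̂_MLE = k/n = 2/17 ≈ 0.11765.
Difference = 8/25 − 2/17 = 86/425 ≈ 0.2024.

MAP − MLE = 0.2024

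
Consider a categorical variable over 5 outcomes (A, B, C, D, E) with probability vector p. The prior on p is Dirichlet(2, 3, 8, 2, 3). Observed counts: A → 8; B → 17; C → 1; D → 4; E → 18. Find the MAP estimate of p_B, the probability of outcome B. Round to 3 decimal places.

The posterior is Dirichlet(αᵢ + nᵢ) = Dirichlet(10, 20, 9, 6, 21).
For a Dirichlet(a₁,…,a_K) with all aᵢ > 1, the mode has j-th component (aⱼ − 1)/(Σaᵢ − K).
Here Σaᵢ = 66 and K = 5, so p_B = (20 − 1)/(66 − 5) = 19/61 ≈ 0.311.

MAP estimate of p_B = 0.311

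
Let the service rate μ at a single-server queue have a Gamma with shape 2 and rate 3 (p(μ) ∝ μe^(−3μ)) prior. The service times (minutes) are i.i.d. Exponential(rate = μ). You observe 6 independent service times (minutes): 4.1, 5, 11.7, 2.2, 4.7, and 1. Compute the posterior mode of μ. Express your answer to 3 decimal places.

The Exponential(rate=μ) likelihood is ∝ μ^n e^(−μΣtᵢ). Here n = 6 and Σtᵢ = 4.1 + 5 + 11.7 + 2.2 + 4.7 + 1 = 28.7.
Posterior ∝ μe^(−3μ) · μ^6e^(−28.7μ) = μ^7e^(−31.7μ), i.e. Gamma(8, 31.7).
Mode = (a−1)/b = 7/31.7 ≈ 0.221.

μ̂_MAP = 0.221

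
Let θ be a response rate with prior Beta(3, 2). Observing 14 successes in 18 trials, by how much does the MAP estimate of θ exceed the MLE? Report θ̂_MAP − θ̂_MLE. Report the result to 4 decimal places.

Posterior is Beta(17, 6); MAP = (17−1)/(23−2) = 16/21 ≈ 0.76190.
MLE ignores the prior: θ̂_MLE = k/n = 14/18 ≈ 0.77778.
Difference = 16/21 − 14/18 = -1/63 ≈ -0.0159.

MAP − MLE = -0.0159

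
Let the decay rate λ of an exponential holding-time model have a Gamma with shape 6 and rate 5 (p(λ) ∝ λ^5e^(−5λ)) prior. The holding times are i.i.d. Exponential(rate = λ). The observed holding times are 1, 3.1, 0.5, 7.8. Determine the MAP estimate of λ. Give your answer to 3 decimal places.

λ̂_MAP = 0.517

The Exponential(rate=λ) likelihood is ∝ λ^n e^(−λΣtᵢ). Here n = 4 and Σtᵢ = 1 + 3.1 + 0.5 + 7.8 = 12.4.
Posterior ∝ λ^5e^(−5λ) · λ^4e^(−12.4λ) = λ^9e^(−17.4λ), i.e. Gamma(10, 17.4).
Mode = (a−1)/b = 9/17.4 ≈ 0.517.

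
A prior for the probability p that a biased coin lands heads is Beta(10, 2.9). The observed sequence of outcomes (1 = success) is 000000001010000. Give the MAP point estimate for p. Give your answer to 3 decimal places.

p̂_MAP = 0.425

Prior: Beta(10, 2.9).
Data: 2 successes in 15 trials (from the sequence). The binomial likelihood contributes p^2(1−p)^13, so the posterior is Beta(10+2, 2.9+13) = Beta(12, 15.9).
For Beta(a, b) with a, b > 1 the mode is (a−1)/(a+b−2) = 11/25.9 ≈ 0.425.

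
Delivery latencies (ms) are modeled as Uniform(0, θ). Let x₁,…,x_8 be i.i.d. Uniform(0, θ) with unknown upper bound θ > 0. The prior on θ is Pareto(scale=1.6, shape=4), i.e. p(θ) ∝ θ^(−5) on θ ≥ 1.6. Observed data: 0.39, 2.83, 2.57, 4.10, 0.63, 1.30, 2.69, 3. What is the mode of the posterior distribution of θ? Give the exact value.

θ̂_MAP = 4.10

The Uniform(0, θ) likelihood is θ^(−n) for θ ≥ max(xᵢ), zero otherwise. Here max(xᵢ) = 4.10.
Posterior ∝ θ^(−5) · θ^(−8) = θ^(−13) on θ ≥ max(1.6, 4.10) = 4.10.
This density is strictly decreasing in θ, so the posterior mode lies at the lower boundary of the support.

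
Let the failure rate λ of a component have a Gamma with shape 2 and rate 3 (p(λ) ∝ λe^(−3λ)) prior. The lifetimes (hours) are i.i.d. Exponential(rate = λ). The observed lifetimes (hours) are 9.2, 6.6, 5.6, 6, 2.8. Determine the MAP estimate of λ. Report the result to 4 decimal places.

The Exponential(rate=λ) likelihood is ∝ λ^n e^(−λΣtᵢ). Here n = 5 and Σtᵢ = 9.2 + 6.6 + 5.6 + 6 + 2.8 = 30.2.
Posterior ∝ λe^(−3λ) · λ^5e^(−30.2λ) = λ^6e^(−33.2λ), i.e. Gamma(7, 33.2).
Mode = (a−1)/b = 6/33.2 ≈ 0.1807.

λ̂_MAP = 0.1807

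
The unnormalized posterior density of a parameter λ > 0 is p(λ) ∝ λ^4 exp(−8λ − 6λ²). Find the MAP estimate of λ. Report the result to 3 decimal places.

λ̂_MAP = 0.333

ℓ'(λ) = 4/λ − 8 − 12λ. Setting this to zero and multiplying by λ: 12λ² + 8λ − 4 = 0.
λ = (−8 + √(8² + 4·12·4)) / (2·12) = (−8 + √256) / 24 = (−8 + 16)/24 = 1/3.
ℓ''(λ) = −4/λ² − 12 < 0, confirming a maximum.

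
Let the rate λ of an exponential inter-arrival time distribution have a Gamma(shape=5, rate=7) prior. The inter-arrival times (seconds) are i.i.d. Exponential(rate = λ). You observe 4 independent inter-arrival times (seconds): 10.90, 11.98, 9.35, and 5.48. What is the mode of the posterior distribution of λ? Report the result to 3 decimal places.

λ̂_MAP = 0.179

The Exponential(rate=λ) likelihood is ∝ λ^n e^(−λΣtᵢ). Here n = 4 and Σtᵢ = 10.90 + 11.98 + 9.35 + 5.48 = 37.71.
Posterior ∝ λ^4e^(−7λ) · λ^4e^(−37.71λ) = λ^8e^(−44.71λ), i.e. Gamma(9, 44.71).
Mode = (a−1)/b = 8/44.71 ≈ 0.179.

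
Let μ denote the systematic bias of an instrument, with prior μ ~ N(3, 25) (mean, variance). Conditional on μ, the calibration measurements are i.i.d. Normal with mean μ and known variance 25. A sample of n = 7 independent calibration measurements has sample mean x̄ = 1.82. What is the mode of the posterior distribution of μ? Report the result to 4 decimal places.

n = 7, x̄ = 1.82.
For a Normal prior and Normal likelihood with known variance, the posterior is Normal; its mode equals its mean, the precision-weighted average.
Prior precision 1/σ₀² = 1/25 = 0.04; data precision n/σ² = 7/25 = 0.28.
μ̂ = (0.04·3 + 0.28·1.82) / (0.04 + 0.28) = 0.6296/0.32 = 1.9675.

μ̂_MAP = 1.9675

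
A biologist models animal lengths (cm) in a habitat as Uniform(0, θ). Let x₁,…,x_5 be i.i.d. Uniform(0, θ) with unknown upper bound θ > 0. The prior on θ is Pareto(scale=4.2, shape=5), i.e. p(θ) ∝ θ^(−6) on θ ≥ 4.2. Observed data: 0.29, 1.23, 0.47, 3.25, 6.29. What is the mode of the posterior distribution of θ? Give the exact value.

θ̂_MAP = 6.29

The Uniform(0, θ) likelihood is θ^(−n) for θ ≥ max(xᵢ), zero otherwise. Here max(xᵢ) = 6.29.
Posterior ∝ θ^(−6) · θ^(−5) = θ^(−11) on θ ≥ max(4.2, 6.29) = 6.29.
This density is strictly decreasing in θ, so the posterior mode lies at the lower boundary of the support.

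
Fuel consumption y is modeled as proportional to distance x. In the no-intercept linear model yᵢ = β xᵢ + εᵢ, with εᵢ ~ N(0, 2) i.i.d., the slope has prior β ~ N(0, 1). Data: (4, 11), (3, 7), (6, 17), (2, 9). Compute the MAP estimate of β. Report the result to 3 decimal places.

β̂_MAP = 2.761

log p(β | y) = −Σ(yᵢ − βxᵢ)²/(2·2) − β²/(2·1) + const.
Setting the derivative to zero: Σxᵢ(yᵢ − βxᵢ)/2 − β/1 = 0, so β = Σxᵢyᵢ / (Σxᵢ² + σ²/τ²).
Σxᵢyᵢ = 4·11 + 3·7 + 6·17 + 2·9 = 185; Σxᵢ² = 65; σ²/τ² = 2.
β̂_MAP = 185 / (65 + 2) = 185/67 ≈ 2.761.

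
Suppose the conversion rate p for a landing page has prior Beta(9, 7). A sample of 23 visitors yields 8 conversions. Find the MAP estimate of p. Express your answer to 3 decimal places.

p̂_MAP = 0.432

Prior: Beta(9, 7).
Data: 8 successes in 23 trials. The binomial likelihood contributes p^8(1−p)^15, so the posterior is Beta(9+8, 7+15) = Beta(17, 22).
For Beta(a, b) with a, b > 1 the mode is (a−1)/(a+b−2) = 16/37 ≈ 0.432.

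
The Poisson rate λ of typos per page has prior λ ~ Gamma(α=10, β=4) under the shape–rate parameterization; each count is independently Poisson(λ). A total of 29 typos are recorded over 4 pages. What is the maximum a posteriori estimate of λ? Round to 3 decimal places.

λ̂_MAP = 4.750

Σxᵢ = 29, n = 4.
Posterior ∝ λ^9e^(−4λ) · λ^29e^(−4λ) = λ^38e^(−8λ), i.e. Gamma(shape=39, rate=8).
The mode of a Gamma(a, b) with a ≥ 1 (shape–rate) is (a−1)/b = 38/8 ≈ 4.750.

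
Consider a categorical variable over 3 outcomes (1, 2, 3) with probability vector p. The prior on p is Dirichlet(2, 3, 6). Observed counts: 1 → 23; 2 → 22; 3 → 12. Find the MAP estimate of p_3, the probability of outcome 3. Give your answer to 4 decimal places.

MAP estimate: 0.2615

The posterior is Dirichlet(αᵢ + nᵢ) = Dirichlet(25, 25, 18).
For a Dirichlet(a₁,…,a_K) with all aᵢ > 1, the mode has j-th component (aⱼ − 1)/(Σaᵢ − K).
Here Σaᵢ = 68 and K = 3, so p_3 = (18 − 1)/(68 − 3) = 17/65 ≈ 0.2615.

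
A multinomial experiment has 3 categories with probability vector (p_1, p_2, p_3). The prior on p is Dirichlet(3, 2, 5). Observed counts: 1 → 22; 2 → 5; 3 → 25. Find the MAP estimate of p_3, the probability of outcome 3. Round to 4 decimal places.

The posterior is Dirichlet(αᵢ + nᵢ) = Dirichlet(25, 7, 30).
For a Dirichlet(a₁,…,a_K) with all aᵢ > 1, the mode has j-th component (aⱼ − 1)/(Σaᵢ − K).
Here Σaᵢ = 62 and K = 3, so p_3 = (30 − 1)/(62 − 3) = 29/59 ≈ 0.4915.

MAP estimate: 0.4915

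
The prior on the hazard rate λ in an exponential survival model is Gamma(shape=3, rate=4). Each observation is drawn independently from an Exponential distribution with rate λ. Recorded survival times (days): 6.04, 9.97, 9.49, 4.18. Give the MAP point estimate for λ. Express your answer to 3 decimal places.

The Exponential(rate=λ) likelihood is ∝ λ^n e^(−λΣtᵢ). Here n = 4 and Σtᵢ = 6.04 + 9.97 + 9.49 + 4.18 = 29.68.
Posterior ∝ λ^2e^(−4λ) · λ^4e^(−29.68λ) = λ^6e^(−33.68λ), i.e. Gamma(7, 33.68).
Mode = (a−1)/b = 6/33.68 ≈ 0.178.

λ̂_MAP = 0.178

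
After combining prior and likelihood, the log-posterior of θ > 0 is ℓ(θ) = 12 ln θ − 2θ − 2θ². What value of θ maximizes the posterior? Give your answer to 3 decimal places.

θ̂_MAP = 1.500

ℓ'(θ) = 12/θ − 2 − 4θ. Setting this to zero and multiplying by θ: 4θ² + 2θ − 12 = 0.
θ = (−2 + √(2² + 4·4·12)) / (2·4) = (−2 + √196) / 8 = (−2 + 14)/8 = 3/2.
ℓ''(θ) = −12/θ² − 4 < 0, confirming a maximum.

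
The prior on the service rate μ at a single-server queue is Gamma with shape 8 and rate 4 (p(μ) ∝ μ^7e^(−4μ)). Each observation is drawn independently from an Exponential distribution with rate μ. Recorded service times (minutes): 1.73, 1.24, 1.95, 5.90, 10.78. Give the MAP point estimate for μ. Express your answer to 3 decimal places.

The Exponential(rate=μ) likelihood is ∝ μ^n e^(−μΣtᵢ). Here n = 5 and Σtᵢ = 1.73 + 1.24 + 1.95 + 5.90 + 10.78 = 21.60.
Posterior ∝ μ^7e^(−4μ) · μ^5e^(−21.60μ) = μ^12e^(−25.60μ), i.e. Gamma(13, 25.60).
Mode = (a−1)/b = 12/25.60 ≈ 0.469.

μ̂_MAP = 0.469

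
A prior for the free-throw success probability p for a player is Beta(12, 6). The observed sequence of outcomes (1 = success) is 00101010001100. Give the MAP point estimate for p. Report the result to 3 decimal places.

p̂_MAP = 0.533

Prior: Beta(12, 6).
Data: 5 successes in 14 trials (from the sequence). The binomial likelihood contributes p^5(1−p)^9, so the posterior is Beta(12+5, 6+9) = Beta(17, 15).
For Beta(a, b) with a, b > 1 the mode is (a−1)/(a+b−2) = 16/30 ≈ 0.533.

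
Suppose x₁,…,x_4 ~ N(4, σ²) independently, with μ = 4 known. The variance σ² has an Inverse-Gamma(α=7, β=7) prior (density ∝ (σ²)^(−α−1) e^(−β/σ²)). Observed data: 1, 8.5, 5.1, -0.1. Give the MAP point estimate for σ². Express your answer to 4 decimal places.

σ̂²_MAP = 3.0635

Sum of squared deviations about the known mean: SS = (1−4)² + (8.5−4)² + (5.1−4)² + (-0.1−4)² = 47.27.
The Normal likelihood contributes (σ²)^(−n/2) exp(−SS/(2σ²)), so the posterior is Inverse-Gamma(α + n/2, β + SS/2) = Inverse-Gamma(9, 30.635).
The mode of Inverse-Gamma(a, b) is b/(a+1) = 30.635/10 ≈ 3.0635.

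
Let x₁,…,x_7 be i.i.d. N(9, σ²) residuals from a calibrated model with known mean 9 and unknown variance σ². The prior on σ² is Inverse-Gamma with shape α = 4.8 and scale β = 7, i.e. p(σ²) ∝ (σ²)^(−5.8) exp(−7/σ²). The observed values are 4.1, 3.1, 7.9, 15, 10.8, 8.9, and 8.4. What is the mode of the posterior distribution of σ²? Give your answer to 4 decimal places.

Sum of squared deviations about the known mean: SS = (4.1−9)² + (3.1−9)² + (7.9−9)² + (15−9)² + (10.8−9)² + (8.9−9)² + (8.4−9)² = 99.64.
The Normal likelihood contributes (σ²)^(−n/2) exp(−SS/(2σ²)), so the posterior is Inverse-Gamma(α + n/2, β + SS/2) = Inverse-Gamma(8.3, 56.82).
The mode of Inverse-Gamma(a, b) is b/(a+1) = 56.82/9.3 ≈ 6.1097.

σ̂²_MAP = 6.1097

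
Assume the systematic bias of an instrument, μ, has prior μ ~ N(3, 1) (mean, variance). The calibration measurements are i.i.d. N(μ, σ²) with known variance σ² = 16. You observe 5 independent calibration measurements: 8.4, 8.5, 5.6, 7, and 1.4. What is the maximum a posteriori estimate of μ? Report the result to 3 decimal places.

μ̂_MAP = 3.757

n = 5; x̄ = (8.4 + 8.5 + 5.6 + 7 + 1.4)/5 = 30.9/5 = 6.18.
For a Normal prior and Normal likelihood with known variance, the posterior is Normal; its mode equals its mean, the precision-weighted average.
Prior precision 1/σ₀² = 1/1 = 1; data precision n/σ² = 5/16 = 0.3125.
μ̂ = (1·3 + 0.3125·6.18) / (1 + 0.3125) = 4.93125/1.3125 = 263/70 ≈ 3.757.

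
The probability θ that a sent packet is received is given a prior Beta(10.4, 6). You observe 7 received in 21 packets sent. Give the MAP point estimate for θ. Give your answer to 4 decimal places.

θ̂_MAP = 0.4633

Prior: Beta(10.4, 6).
Data: 7 successes in 21 trials. The binomial likelihood contributes θ^7(1−θ)^14, so the posterior is Beta(10.4+7, 6+14) = Beta(17.4, 20).
For Beta(a, b) with a, b > 1 the mode is (a−1)/(a+b−2) = 16.4/35.4 ≈ 0.4633.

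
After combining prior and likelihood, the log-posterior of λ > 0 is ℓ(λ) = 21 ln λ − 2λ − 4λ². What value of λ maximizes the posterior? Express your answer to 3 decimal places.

λ̂_MAP = 1.500

ℓ'(λ) = 21/λ − 2 − 8λ. Setting this to zero and multiplying by λ: 8λ² + 2λ − 21 = 0.
λ = (−2 + √(2² + 4·8·21)) / (2·8) = (−2 + √676) / 16 = (−2 + 26)/16 = 3/2.
ℓ''(λ) = −21/λ² − 8 < 0, confirming a maximum.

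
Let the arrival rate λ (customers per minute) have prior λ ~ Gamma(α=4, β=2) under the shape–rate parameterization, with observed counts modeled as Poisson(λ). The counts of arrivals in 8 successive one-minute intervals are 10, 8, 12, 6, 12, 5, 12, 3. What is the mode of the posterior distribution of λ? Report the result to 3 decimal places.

Σxᵢ = 10+8+12+6+12+5+12+3 = 68, with n = 8.
Posterior ∝ λ^3e^(−2λ) · λ^68e^(−8λ) = λ^71e^(−10λ), i.e. Gamma(shape=72, rate=10).
The mode of a Gamma(a, b) with a ≥ 1 (shape–rate) is (a−1)/b = 71/10 ≈ 7.100.

λ̂_MAP = 7.100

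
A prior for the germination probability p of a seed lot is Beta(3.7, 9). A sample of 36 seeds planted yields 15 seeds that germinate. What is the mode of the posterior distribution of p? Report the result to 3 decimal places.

Prior: Beta(3.7, 9).
Data: 15 successes in 36 trials. The binomial likelihood contributes p^15(1−p)^21, so the posterior is Beta(3.7+15, 9+21) = Beta(18.7, 30).
For Beta(a, b) with a, b > 1 the mode is (a−1)/(a+b−2) = 17.7/46.7 ≈ 0.379.

p̂_MAP = 0.379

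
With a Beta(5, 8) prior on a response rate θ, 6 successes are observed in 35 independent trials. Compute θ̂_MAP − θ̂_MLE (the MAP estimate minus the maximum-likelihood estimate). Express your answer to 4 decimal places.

Posterior is Beta(11, 37); MAP = (11−1)/(48−2) = 10/46 ≈ 0.21739.
MLE ignores the prior: θ̂_MLE = k/n = 6/35 ≈ 0.17143.
Difference = 10/46 − 6/35 = 37/805 ≈ 0.0460.

MAP − MLE = 0.0460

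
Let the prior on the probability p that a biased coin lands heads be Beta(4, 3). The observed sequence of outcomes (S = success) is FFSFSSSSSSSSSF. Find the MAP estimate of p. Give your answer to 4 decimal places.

Prior: Beta(4, 3).
Data: 10 successes in 14 trials (from the sequence). The binomial likelihood contributes p^10(1−p)^4, so the posterior is Beta(4+10, 3+4) = Beta(14, 7).
For Beta(a, b) with a, b > 1 the mode is (a−1)/(a+b−2) = 13/19 ≈ 0.6842.

p̂_MAP = 0.6842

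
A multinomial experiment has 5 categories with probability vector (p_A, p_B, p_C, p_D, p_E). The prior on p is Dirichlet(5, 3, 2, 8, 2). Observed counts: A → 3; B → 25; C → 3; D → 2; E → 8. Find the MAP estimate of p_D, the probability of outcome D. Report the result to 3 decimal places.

MAP estimate of p_D = 0.161

The posterior is Dirichlet(αᵢ + nᵢ) = Dirichlet(8, 28, 5, 10, 10).
For a Dirichlet(a₁,…,a_K) with all aᵢ > 1, the mode has j-th component (aⱼ − 1)/(Σaᵢ − K).
Here Σaᵢ = 61 and K = 5, so p_D = (10 − 1)/(61 − 5) = 9/56 ≈ 0.161.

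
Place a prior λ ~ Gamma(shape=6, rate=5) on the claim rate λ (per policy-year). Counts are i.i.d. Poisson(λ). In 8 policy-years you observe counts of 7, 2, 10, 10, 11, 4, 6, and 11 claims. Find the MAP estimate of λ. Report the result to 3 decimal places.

Σxᵢ = 7+2+10+10+11+4+6+11 = 61, with n = 8.
Posterior ∝ λ^5e^(−5λ) · λ^61e^(−8λ) = λ^66e^(−13λ), i.e. Gamma(shape=67, rate=13).
The mode of a Gamma(a, b) with a ≥ 1 (shape–rate) is (a−1)/b = 66/13 ≈ 5.077.

λ̂_MAP = 5.077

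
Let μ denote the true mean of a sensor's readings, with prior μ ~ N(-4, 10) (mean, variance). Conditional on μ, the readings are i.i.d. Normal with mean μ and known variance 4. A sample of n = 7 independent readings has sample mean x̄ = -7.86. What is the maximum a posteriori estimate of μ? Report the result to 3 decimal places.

μ̂_MAP = -7.651

n = 7, x̄ = -7.86.
For a Normal prior and Normal likelihood with known variance, the posterior is Normal; its mode equals its mean, the precision-weighted average.
Prior precision 1/σ₀² = 1/10 = 0.1; data precision n/σ² = 7/4 = 1.75.
μ̂ = (0.1·(-4) + 1.75·(-7.86)) / (0.1 + 1.75) = (-14.155)/1.85 = -2831/370 ≈ -7.651.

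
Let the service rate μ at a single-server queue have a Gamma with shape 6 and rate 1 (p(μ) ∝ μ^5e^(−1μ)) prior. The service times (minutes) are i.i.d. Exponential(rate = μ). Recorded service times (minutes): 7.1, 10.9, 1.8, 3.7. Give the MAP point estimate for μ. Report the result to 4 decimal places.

μ̂_MAP = 0.3673

The Exponential(rate=μ) likelihood is ∝ μ^n e^(−μΣtᵢ). Here n = 4 and Σtᵢ = 7.1 + 10.9 + 1.8 + 3.7 = 23.5.
Posterior ∝ μ^5e^(−1μ) · μ^4e^(−23.5μ) = μ^9e^(−24.5μ), i.e. Gamma(10, 24.5).
Mode = (a−1)/b = 9/24.5 ≈ 0.3673.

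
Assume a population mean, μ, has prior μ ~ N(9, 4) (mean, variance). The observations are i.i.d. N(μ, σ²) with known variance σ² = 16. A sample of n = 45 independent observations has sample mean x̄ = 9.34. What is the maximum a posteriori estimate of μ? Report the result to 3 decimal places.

μ̂_MAP = 9.312

n = 45, x̄ = 9.34.
For a Normal prior and Normal likelihood with known variance, the posterior is Normal; its mode equals its mean, the precision-weighted average.
Prior precision 1/σ₀² = 1/4 = 0.25; data precision n/σ² = 45/16 = 2.8125.
μ̂ = (0.25·9 + 2.8125·9.34) / (0.25 + 2.8125) = 28.51875/3.0625 = 4563/490 ≈ 9.312.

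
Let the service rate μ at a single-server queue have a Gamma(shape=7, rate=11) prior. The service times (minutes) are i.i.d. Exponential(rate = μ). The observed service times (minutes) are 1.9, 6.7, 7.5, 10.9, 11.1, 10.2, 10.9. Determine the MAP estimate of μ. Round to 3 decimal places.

μ̂_MAP = 0.185

The Exponential(rate=μ) likelihood is ∝ μ^n e^(−μΣtᵢ). Here n = 7 and Σtᵢ = 1.9 + 6.7 + 7.5 + 10.9 + 11.1 + 10.2 + 10.9 = 59.2.
Posterior ∝ μ^6e^(−11μ) · μ^7e^(−59.2μ) = μ^13e^(−70.2μ), i.e. Gamma(14, 70.2).
Mode = (a−1)/b = 13/70.2 ≈ 0.185.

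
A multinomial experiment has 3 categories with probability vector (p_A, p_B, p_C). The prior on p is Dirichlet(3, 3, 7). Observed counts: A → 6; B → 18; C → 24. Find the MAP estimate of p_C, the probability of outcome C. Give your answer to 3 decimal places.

The posterior is Dirichlet(αᵢ + nᵢ) = Dirichlet(9, 21, 31).
For a Dirichlet(a₁,…,a_K) with all aᵢ > 1, the mode has j-th component (aⱼ − 1)/(Σaᵢ − K).
Here Σaᵢ = 61 and K = 3, so p_C = (31 − 1)/(61 − 3) = 30/58 ≈ 0.517.

MAP estimate of p_C = 0.517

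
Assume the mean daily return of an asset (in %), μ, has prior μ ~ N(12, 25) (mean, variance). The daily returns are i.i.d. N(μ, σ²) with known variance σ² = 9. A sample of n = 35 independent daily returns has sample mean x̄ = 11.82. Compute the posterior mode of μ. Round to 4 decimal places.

n = 35, x̄ = 11.82.
For a Normal prior and Normal likelihood with known variance, the posterior is Normal; its mode equals its mean, the precision-weighted average.
Prior precision 1/σ₀² = 1/25 = 0.04; data precision n/σ² = 35/9.
μ̂ = (0.04·12 + (35/9)·11.82) / (0.04 + 35/9) = (6967/150)/(884/225) = 20901/1768 ≈ 11.8218.

μ̂_MAP = 11.8218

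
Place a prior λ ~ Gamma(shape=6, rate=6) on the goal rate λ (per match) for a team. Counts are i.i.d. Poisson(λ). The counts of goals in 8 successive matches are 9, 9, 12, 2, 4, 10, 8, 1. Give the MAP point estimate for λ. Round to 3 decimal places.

λ̂_MAP = 4.286

Σxᵢ = 9+9+12+2+4+10+8+1 = 55, with n = 8.
Posterior ∝ λ^5e^(−6λ) · λ^55e^(−8λ) = λ^60e^(−14λ), i.e. Gamma(shape=61, rate=14).
The mode of a Gamma(a, b) with a ≥ 1 (shape–rate) is (a−1)/b = 60/14 ≈ 4.286.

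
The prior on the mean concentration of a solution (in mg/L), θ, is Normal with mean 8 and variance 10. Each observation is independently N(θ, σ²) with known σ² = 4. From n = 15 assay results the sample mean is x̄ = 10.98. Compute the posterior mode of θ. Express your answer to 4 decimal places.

n = 15, x̄ = 10.98.
For a Normal prior and Normal likelihood with known variance, the posterior is Normal; its mode equals its mean, the precision-weighted average.
Prior precision 1/σ₀² = 1/10 = 0.1; data precision n/σ² = 15/4 = 3.75.
θ̂ = (0.1·8 + 3.75·10.98) / (0.1 + 3.75) = 41.975/3.85 = 1679/154 ≈ 10.9026.

θ̂_MAP = 10.9026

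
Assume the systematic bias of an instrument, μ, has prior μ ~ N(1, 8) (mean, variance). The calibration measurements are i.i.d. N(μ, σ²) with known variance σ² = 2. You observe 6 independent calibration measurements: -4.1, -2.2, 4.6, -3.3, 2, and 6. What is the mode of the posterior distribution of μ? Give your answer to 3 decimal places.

n = 6; x̄ = ((-4.1) + (-2.2) + 4.6 + (-3.3) + 2 + 6)/6 = 3/6 = 0.5.
For a Normal prior and Normal likelihood with known variance, the posterior is Normal; its mode equals its mean, the precision-weighted average.
Prior precision 1/σ₀² = 1/8 = 0.125; data precision n/σ² = 6/2 = 3.
μ̂ = (0.125·1 + 3·0.5) / (0.125 + 3) = 1.625/3.125 = 0.520.

μ̂_MAP = 0.520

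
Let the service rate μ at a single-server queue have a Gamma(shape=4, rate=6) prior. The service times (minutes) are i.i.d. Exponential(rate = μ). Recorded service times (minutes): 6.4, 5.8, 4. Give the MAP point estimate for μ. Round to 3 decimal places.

The Exponential(rate=μ) likelihood is ∝ μ^n e^(−μΣtᵢ). Here n = 3 and Σtᵢ = 6.4 + 5.8 + 4 = 16.2.
Posterior ∝ μ^3e^(−6μ) · μ^3e^(−16.2μ) = μ^6e^(−22.2μ), i.e. Gamma(7, 22.2).
Mode = (a−1)/b = 6/22.2 ≈ 0.270.

μ̂_MAP = 0.270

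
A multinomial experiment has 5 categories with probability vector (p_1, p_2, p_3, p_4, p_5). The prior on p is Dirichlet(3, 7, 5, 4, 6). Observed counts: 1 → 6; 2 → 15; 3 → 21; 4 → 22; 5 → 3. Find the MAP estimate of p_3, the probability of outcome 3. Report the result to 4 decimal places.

The posterior is Dirichlet(αᵢ + nᵢ) = Dirichlet(9, 22, 26, 26, 9).
For a Dirichlet(a₁,…,a_K) with all aᵢ > 1, the mode has j-th component (aⱼ − 1)/(Σaᵢ − K).
Here Σaᵢ = 92 and K = 5, so p_3 = (26 − 1)/(92 − 5) = 25/87 ≈ 0.2874.

MAP estimate: 0.2874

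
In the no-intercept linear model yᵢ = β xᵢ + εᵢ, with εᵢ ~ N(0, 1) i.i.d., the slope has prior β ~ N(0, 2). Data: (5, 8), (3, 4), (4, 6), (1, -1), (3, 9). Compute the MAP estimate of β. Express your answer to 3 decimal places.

β̂_MAP = 1.686

log p(β | y) = −Σ(yᵢ − βxᵢ)²/(2·1) − β²/(2·2) + const.
Setting the derivative to zero: Σxᵢ(yᵢ − βxᵢ)/1 − β/2 = 0, so β = Σxᵢyᵢ / (Σxᵢ² + σ²/τ²).
Σxᵢyᵢ = 5·8 + 3·4 + 4·6 + 1·(-1) + 3·9 = 102; Σxᵢ² = 60; σ²/τ² = 0.5.
β̂_MAP = 102 / (60 + 0.5) = 102/60.5 ≈ 1.686.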